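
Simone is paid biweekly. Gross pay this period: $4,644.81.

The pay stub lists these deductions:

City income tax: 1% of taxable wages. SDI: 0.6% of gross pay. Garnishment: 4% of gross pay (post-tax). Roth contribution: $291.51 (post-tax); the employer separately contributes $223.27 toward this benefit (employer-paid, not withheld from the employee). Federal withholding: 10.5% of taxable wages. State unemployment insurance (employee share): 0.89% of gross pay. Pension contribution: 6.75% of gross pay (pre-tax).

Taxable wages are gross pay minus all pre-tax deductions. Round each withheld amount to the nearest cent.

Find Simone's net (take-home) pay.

Pension contribution: $4,644.81 × 0.0675 = $313.52
Taxable wages = $4,644.81 − $313.52 = $4,331.29
Federal withholding: $4,331.29 × 0.105 = $454.79
City income tax: $4,331.29 × 0.01 = $43.31
State unemployment insurance (employee share): $4,644.81 × 0.0089 = $41.34
SDI: $4,644.81 × 0.006 = $27.87
Garnishment: $4,644.81 × 0.04 = $185.79
Roth contribution: $291.51
(Employer's $223.27 toward Roth contribution is not withheld from the employee.)
Total deductions = $313.52 + $454.79 + $43.31 + $41.34 + $27.87 + $185.79 + $291.51 = $1,358.13
Net pay = $4,644.81 − $1,358.13 = $3,286.68

$3,286.68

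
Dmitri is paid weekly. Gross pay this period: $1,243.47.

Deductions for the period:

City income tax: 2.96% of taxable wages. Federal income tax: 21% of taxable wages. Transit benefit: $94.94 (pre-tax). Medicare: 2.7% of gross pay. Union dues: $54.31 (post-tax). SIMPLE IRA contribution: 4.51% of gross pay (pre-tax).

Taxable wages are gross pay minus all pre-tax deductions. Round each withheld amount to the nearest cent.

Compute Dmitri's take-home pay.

$742.82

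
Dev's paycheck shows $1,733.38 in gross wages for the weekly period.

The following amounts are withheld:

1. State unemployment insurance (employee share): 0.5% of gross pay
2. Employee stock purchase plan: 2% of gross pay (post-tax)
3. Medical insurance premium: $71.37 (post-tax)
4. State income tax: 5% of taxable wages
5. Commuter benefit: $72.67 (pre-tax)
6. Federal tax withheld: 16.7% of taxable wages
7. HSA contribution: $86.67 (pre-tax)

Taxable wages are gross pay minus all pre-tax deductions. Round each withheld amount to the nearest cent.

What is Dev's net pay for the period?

Commuter benefit: $72.67
HSA contribution: $86.67
Pre-tax total = $72.67 + $86.67 = $159.34
Taxable wages = $1,733.38 − $159.34 = $1,574.04
State income tax: $1,574.04 × 0.05 = $78.70
Federal tax withheld: $1,574.04 × 0.167 = $262.86
State unemployment insurance (employee share): $1,733.38 × 0.005 = $8.67
Employee stock purchase plan: $1,733.38 × 0.02 = $34.67
Medical insurance premium: $71.37
Total deductions = $72.67 + $86.67 + $78.70 + $262.86 + $8.67 + $34.67 + $71.37 = $615.61
Net pay = $1,733.38 − $615.61 = $1,117.77

$1,117.77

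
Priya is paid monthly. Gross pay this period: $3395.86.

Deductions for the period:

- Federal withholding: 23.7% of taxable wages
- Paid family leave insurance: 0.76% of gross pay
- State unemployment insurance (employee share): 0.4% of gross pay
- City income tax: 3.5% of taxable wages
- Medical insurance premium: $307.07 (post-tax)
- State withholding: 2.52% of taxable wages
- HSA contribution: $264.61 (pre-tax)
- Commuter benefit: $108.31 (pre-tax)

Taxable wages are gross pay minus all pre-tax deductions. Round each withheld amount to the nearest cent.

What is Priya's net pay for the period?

$1778.06

HSA contribution: $264.61
Commuter benefit: $108.31
Pre-tax total = $264.61 + $108.31 = $372.92
Taxable wages = $3395.86 − $372.92 = $3022.94
State withholding: $3022.94 × 0.0252 = $76.18
City income tax: $3022.94 × 0.035 = $105.80
Federal withholding: $3022.94 × 0.237 = $716.44
State unemployment insurance (employee share): $3395.86 × 0.004 = $13.58
Paid family leave insurance: $3395.86 × 0.0076 = $25.81
Medical insurance premium: $307.07
Total deductions = $264.61 + $108.31 + $76.18 + $105.80 + $716.44 + $13.58 + $25.81 + $307.07 = $1617.80
Net pay = $3395.86 − $1617.80 = $1778.06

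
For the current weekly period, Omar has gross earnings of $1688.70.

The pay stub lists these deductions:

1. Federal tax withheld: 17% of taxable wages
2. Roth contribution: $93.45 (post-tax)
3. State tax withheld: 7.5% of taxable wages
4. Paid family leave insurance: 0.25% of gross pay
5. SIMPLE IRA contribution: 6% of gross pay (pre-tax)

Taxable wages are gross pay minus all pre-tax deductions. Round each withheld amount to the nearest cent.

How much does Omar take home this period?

$1100.81

SIMPLE IRA contribution: $1688.70 × 0.06 = $101.32
Taxable wages = $1688.70 − $101.32 = $1587.38
State tax withheld: $1587.38 × 0.075 = $119.05
Federal tax withheld: $1587.38 × 0.17 = $269.85
Paid family leave insurance: $1688.70 × 0.0025 = $4.22
Roth contribution: $93.45
Total deductions = $101.32 + $119.05 + $269.85 + $4.22 + $93.45 = $587.89
Net pay = $1688.70 − $587.89 = $1100.81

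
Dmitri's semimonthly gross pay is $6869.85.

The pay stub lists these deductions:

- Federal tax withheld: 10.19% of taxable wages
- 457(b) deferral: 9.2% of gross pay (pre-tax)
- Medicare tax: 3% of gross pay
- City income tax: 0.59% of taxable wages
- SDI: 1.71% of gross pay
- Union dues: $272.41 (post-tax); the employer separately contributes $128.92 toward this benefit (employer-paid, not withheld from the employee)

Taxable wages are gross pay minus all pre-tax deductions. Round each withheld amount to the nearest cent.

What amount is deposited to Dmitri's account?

457(b) deferral: $6869.85 × 0.092 = $632.03
Taxable wages = $6869.85 − $632.03 = $6237.82
Federal tax withheld: $6237.82 × 0.1019 = $635.63
City income tax: $6237.82 × 0.0059 = $36.80
SDI: $6869.85 × 0.0171 = $117.47
Medicare tax: $6869.85 × 0.03 = $206.10
Union dues: $272.41
(Employer's $128.92 toward union dues is not withheld from the employee.)
Total deductions = $632.03 + $635.63 + $36.80 + $117.47 + $206.10 + $272.41 = $1900.44
Net pay = $6869.85 − $1900.44 = $4969.41

$4969.41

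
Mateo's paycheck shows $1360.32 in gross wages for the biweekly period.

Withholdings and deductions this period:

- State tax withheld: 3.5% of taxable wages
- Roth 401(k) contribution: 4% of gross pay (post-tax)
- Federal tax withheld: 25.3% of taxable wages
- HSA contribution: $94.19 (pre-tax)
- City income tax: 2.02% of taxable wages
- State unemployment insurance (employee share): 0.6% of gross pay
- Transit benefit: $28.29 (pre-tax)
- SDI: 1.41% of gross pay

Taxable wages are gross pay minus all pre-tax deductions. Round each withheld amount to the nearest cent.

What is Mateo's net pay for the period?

Transit benefit: $28.29
HSA contribution: $94.19
Pre-tax total = $28.29 + $94.19 = $122.48
Taxable wages = $1360.32 − $122.48 = $1237.84
Federal tax withheld: $1237.84 × 0.253 = $313.17
City income tax: $1237.84 × 0.0202 = $25.00
State tax withheld: $1237.84 × 0.035 = $43.32
SDI: $1360.32 × 0.0141 = $19.18
State unemployment insurance (employee share): $1360.32 × 0.006 = $8.16
Roth 401(k) contribution: $1360.32 × 0.04 = $54.41
Total deductions = $28.29 + $94.19 + $313.17 + $25.00 + $43.32 + $19.18 + $8.16 + $54.41 = $585.72
Net pay = $1360.32 − $585.72 = $774.60

$774.60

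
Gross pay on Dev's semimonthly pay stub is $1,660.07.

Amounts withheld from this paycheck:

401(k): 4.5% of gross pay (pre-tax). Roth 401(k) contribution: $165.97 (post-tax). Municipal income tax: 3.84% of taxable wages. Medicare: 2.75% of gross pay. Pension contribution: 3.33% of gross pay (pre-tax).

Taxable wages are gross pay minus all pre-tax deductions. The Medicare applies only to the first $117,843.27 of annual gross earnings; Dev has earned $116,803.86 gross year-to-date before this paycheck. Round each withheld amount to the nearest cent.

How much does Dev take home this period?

401(k): $1,660.07 × 0.045 = $74.70
Pension contribution: $1,660.07 × 0.0333 = $55.28
Pre-tax total = $74.70 + $55.28 = $129.98
Taxable wages = $1,660.07 − $129.98 = $1,530.09
Municipal income tax: $1,530.09 × 0.0384 = $58.76
Medicare: only $117,843.27 − $116,803.86 = $1,039.41 of this check is subject → $1,039.41 × 0.0275 = $28.58
Roth 401(k) contribution: $165.97
Total deductions = $74.70 + $55.28 + $58.76 + $28.58 + $165.97 = $383.29
Net pay = $1,660.07 − $383.29 = $1,276.78

$1,276.78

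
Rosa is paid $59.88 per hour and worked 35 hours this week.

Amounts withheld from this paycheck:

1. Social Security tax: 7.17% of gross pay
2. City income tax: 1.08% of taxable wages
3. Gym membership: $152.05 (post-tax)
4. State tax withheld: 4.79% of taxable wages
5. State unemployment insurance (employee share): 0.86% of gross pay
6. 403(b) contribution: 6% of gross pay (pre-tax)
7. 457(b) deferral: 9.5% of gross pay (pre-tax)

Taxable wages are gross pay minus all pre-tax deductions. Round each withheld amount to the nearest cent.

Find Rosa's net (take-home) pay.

$1346.65

Gross pay: 35 × $59.88 = $2095.80
457(b) deferral: $2095.80 × 0.095 = $199.10
403(b) contribution: $2095.80 × 0.06 = $125.75
Pre-tax total = $199.10 + $125.75 = $324.85
Taxable wages = $2095.80 − $324.85 = $1770.95
State tax withheld: $1770.95 × 0.0479 = $84.83
City income tax: $1770.95 × 0.0108 = $19.13
Social Security tax: $2095.80 × 0.0717 = $150.27
State unemployment insurance (employee share): $2095.80 × 0.0086 = $18.02
Gym membership: $152.05
Total deductions = $199.10 + $125.75 + $84.83 + $19.13 + $150.27 + $18.02 + $152.05 = $749.15
Net pay = $2095.80 − $749.15 = $1346.65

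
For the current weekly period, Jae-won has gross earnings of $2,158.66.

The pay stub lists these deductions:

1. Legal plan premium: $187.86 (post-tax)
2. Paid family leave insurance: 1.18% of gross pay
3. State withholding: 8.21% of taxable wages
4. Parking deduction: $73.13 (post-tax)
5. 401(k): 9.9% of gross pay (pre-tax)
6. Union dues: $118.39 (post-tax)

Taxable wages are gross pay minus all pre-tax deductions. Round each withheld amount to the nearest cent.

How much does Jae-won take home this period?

$1,380.42

401(k): $2,158.66 × 0.099 = $213.71
Taxable wages = $2,158.66 − $213.71 = $1,944.95
State withholding: $1,944.95 × 0.0821 = $159.68
Paid family leave insurance: $2,158.66 × 0.0118 = $25.47
Union dues: $118.39
Parking deduction: $73.13
Legal plan premium: $187.86
Total deductions = $213.71 + $159.68 + $25.47 + $118.39 + $73.13 + $187.86 = $778.24
Net pay = $2,158.66 − $778.24 = $1,380.42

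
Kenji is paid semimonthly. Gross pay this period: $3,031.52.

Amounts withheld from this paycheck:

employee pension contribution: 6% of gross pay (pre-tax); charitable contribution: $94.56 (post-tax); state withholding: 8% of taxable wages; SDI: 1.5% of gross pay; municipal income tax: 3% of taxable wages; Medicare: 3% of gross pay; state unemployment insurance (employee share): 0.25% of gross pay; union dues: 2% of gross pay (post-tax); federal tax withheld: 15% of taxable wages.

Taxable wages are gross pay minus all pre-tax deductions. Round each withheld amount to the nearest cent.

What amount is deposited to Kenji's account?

Employee pension contribution: $3,031.52 × 0.06 = $181.89
Taxable wages = $3,031.52 − $181.89 = $2,849.63
Municipal income tax: $2,849.63 × 0.03 = $85.49
Federal tax withheld: $2,849.63 × 0.15 = $427.44
State withholding: $2,849.63 × 0.08 = $227.97
SDI: $3,031.52 × 0.015 = $45.47
Medicare: $3,031.52 × 0.03 = $90.95
State unemployment insurance (employee share): $3,031.52 × 0.0025 = $7.58
Union dues: $3,031.52 × 0.02 = $60.63
Charitable contribution: $94.56
Total deductions = $181.89 + $85.49 + $427.44 + $227.97 + $45.47 + $90.95 + $7.58 + $60.63 + $94.56 = $1,221.98
Net pay = $3,031.52 − $1,221.98 = $1,809.54

$1,809.54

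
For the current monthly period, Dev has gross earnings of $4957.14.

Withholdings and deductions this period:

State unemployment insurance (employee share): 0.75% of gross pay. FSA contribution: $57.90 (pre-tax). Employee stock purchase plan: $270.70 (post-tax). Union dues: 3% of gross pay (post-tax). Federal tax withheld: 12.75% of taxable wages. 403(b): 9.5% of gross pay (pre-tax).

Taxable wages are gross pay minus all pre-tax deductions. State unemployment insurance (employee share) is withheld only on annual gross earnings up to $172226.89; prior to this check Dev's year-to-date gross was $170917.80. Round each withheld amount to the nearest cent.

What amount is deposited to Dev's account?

$3434.47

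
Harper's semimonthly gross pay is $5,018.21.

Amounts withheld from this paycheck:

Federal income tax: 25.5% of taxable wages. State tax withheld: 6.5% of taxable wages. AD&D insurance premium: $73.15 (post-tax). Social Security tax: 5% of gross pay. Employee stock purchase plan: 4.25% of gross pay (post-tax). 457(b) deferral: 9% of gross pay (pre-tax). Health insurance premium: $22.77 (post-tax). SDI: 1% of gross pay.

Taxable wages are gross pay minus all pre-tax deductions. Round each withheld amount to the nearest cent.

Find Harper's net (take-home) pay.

457(b) deferral: $5,018.21 × 0.09 = $451.64
Taxable wages = $5,018.21 − $451.64 = $4,566.57
Federal income tax: $4,566.57 × 0.255 = $1,164.48
State tax withheld: $4,566.57 × 0.065 = $296.83
SDI: $5,018.21 × 0.01 = $50.18
Social Security tax: $5,018.21 × 0.05 = $250.91
Health insurance premium: $22.77
Employee stock purchase plan: $5,018.21 × 0.0425 = $213.27
AD&D insurance premium: $73.15
Total deductions = $451.64 + $1,164.48 + $296.83 + $50.18 + $250.91 + $22.77 + $213.27 + $73.15 = $2,523.23
Net pay = $5,018.21 − $2,523.23 = $2,494.98

$2,494.98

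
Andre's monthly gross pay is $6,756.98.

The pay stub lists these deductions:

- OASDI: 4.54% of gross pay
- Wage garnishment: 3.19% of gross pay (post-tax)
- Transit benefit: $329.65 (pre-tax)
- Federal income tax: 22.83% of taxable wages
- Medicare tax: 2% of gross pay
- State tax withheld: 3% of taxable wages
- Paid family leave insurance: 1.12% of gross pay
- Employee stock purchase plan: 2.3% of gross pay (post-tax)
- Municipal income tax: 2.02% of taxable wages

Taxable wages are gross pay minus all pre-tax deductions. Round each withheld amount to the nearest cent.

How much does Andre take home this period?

$3,748.77

Transit benefit: $329.65
Taxable wages = $6,756.98 − $329.65 = $6,427.33
State tax withheld: $6,427.33 × 0.03 = $192.82
Municipal income tax: $6,427.33 × 0.0202 = $129.83
Federal income tax: $6,427.33 × 0.2283 = $1,467.36
Medicare tax: $6,756.98 × 0.02 = $135.14
Paid family leave insurance: $6,756.98 × 0.0112 = $75.68
OASDI: $6,756.98 × 0.0454 = $306.77
Employee stock purchase plan: $6,756.98 × 0.023 = $155.41
Wage garnishment: $6,756.98 × 0.0319 = $215.55
Total deductions = $329.65 + $192.82 + $129.83 + $1,467.36 + $135.14 + $75.68 + $306.77 + $155.41 + $215.55 = $3,008.21
Net pay = $6,756.98 − $3,008.21 = $3,748.77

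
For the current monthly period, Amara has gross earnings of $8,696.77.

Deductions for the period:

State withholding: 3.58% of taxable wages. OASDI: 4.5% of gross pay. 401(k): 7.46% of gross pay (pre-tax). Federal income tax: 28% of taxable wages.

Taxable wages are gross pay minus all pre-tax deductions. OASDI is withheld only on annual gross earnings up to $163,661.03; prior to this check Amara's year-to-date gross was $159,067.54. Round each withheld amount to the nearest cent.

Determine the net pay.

$5,299.72

401(k): $8,696.77 × 0.0746 = $648.78
Taxable wages = $8,696.77 − $648.78 = $8,047.99
State withholding: $8,047.99 × 0.0358 = $288.12
Federal income tax: $8,047.99 × 0.28 = $2,253.44
OASDI: only $163,661.03 − $159,067.54 = $4,593.49 of this check is subject → $4,593.49 × 0.045 = $206.71
Total deductions = $648.78 + $288.12 + $2,253.44 + $206.71 = $3,397.05
Net pay = $8,696.77 − $3,397.05 = $5,299.72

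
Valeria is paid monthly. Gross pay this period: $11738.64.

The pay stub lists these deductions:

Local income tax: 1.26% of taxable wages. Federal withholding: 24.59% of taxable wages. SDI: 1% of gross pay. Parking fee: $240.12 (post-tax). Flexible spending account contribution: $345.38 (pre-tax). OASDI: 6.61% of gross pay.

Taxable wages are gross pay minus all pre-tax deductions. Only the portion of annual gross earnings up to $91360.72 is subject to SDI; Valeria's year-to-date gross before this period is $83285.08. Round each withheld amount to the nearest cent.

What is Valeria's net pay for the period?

$7351.30

Flexible spending account contribution: $345.38
Taxable wages = $11738.64 − $345.38 = $11393.26
Federal withholding: $11393.26 × 0.2459 = $2801.60
Local income tax: $11393.26 × 0.0126 = $143.56
SDI: only $91360.72 − $83285.08 = $8075.64 of this check is subject → $8075.64 × 0.01 = $80.76
OASDI: $11738.64 × 0.0661 = $775.92
Parking fee: $240.12
Total deductions = $345.38 + $2801.60 + $143.56 + $80.76 + $775.92 + $240.12 = $4387.34
Net pay = $11738.64 − $4387.34 = $7351.30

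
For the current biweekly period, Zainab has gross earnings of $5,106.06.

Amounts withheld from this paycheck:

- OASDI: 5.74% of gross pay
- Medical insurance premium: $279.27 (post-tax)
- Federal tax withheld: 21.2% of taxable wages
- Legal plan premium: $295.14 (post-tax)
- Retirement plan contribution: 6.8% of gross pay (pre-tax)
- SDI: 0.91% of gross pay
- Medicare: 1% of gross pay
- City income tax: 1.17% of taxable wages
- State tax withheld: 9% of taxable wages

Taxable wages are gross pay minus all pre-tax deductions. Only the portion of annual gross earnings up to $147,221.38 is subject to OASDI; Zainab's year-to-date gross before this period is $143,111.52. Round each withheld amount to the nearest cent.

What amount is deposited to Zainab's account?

Retirement plan contribution: $5,106.06 × 0.068 = $347.21
Taxable wages = $5,106.06 − $347.21 = $4,758.85
State tax withheld: $4,758.85 × 0.09 = $428.30
City income tax: $4,758.85 × 0.0117 = $55.68
Federal tax withheld: $4,758.85 × 0.212 = $1,008.88
SDI: $5,106.06 × 0.0091 = $46.47
OASDI: only $147,221.38 − $143,111.52 = $4,109.86 of this check is subject → $4,109.86 × 0.0574 = $235.91
Medicare: $5,106.06 × 0.01 = $51.06
Medical insurance premium: $279.27
Legal plan premium: $295.14
Total deductions = $347.21 + $428.30 + $55.68 + $1,008.88 + $46.47 + $235.91 + $51.06 + $279.27 + $295.14 = $2,747.92
Net pay = $5,106.06 − $2,747.92 = $2,358.14

$2,358.14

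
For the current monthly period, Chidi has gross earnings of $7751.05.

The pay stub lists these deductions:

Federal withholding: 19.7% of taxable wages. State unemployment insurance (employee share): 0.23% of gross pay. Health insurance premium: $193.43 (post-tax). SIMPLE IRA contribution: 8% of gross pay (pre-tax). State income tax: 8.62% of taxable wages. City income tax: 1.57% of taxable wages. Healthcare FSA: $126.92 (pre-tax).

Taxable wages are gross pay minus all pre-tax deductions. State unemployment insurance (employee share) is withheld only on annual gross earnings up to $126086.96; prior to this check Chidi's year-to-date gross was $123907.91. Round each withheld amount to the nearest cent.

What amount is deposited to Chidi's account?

$4712.10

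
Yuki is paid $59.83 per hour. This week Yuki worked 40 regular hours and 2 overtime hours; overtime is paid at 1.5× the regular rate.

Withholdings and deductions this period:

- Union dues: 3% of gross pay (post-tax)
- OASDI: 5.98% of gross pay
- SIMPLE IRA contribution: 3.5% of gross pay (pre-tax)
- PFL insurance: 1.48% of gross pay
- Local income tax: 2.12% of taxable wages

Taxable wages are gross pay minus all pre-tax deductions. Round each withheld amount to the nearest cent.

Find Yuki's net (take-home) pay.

Regular pay: 40 × $59.83 = $2,393.20
Overtime pay: 2 × $59.83 × 1.5 = $179.49
Gross pay = $2,393.20 + $179.49 = $2,572.69
SIMPLE IRA contribution: $2,572.69 × 0.035 = $90.04
Taxable wages = $2,572.69 − $90.04 = $2,482.65
Local income tax: $2,482.65 × 0.0212 = $52.63
OASDI: $2,572.69 × 0.0598 = $153.85
PFL insurance: $2,572.69 × 0.0148 = $38.08
Union dues: $2,572.69 × 0.03 = $77.18
Total deductions = $90.04 + $52.63 + $153.85 + $38.08 + $77.18 = $411.78
Net pay = $2,572.69 − $411.78 = $2,160.91

$2,160.91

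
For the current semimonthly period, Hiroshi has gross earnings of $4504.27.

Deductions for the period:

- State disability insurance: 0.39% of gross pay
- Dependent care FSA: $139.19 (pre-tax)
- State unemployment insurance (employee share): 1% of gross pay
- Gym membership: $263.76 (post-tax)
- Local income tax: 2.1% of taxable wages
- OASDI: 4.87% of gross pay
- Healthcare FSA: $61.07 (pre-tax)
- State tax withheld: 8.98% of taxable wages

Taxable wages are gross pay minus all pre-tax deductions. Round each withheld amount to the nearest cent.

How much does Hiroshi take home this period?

Healthcare FSA: $61.07
Dependent care FSA: $139.19
Pre-tax total = $61.07 + $139.19 = $200.26
Taxable wages = $4504.27 − $200.26 = $4304.01
State tax withheld: $4304.01 × 0.0898 = $386.50
Local income tax: $4304.01 × 0.021 = $90.38
State disability insurance: $4504.27 × 0.0039 = $17.57
OASDI: $4504.27 × 0.0487 = $219.36
State unemployment insurance (employee share): $4504.27 × 0.01 = $45.04
Gym membership: $263.76
Total deductions = $61.07 + $139.19 + $386.50 + $90.38 + $17.57 + $219.36 + $45.04 + $263.76 = $1222.87
Net pay = $4504.27 − $1222.87 = $3281.40

$3281.40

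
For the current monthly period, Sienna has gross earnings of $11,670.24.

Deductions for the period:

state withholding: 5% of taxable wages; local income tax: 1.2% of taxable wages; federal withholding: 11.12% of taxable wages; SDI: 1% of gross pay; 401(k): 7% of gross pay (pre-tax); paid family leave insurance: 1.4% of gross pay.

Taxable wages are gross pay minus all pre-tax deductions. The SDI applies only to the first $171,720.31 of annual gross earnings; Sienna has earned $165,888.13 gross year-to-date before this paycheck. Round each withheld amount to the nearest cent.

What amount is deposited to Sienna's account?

$8,751.82

401(k): $11,670.24 × 0.07 = $816.92
Taxable wages = $11,670.24 − $816.92 = $10,853.32
Federal withholding: $10,853.32 × 0.1112 = $1,206.89
Local income tax: $10,853.32 × 0.012 = $130.24
State withholding: $10,853.32 × 0.05 = $542.67
Paid family leave insurance: $11,670.24 × 0.014 = $163.38
SDI: only $171,720.31 − $165,888.13 = $5,832.18 of this check is subject → $5,832.18 × 0.01 = $58.32
Total deductions = $816.92 + $1,206.89 + $130.24 + $542.67 + $163.38 + $58.32 = $2,918.42
Net pay = $11,670.24 − $2,918.42 = $8,751.82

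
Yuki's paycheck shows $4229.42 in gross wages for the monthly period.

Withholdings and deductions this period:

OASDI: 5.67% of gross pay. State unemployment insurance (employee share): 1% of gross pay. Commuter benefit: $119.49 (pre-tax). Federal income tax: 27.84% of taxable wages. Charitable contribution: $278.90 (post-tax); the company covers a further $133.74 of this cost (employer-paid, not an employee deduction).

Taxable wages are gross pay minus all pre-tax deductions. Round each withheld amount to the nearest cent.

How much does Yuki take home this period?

Commuter benefit: $119.49
Taxable wages = $4229.42 − $119.49 = $4109.93
Federal income tax: $4109.93 × 0.2784 = $1144.20
OASDI: $4229.42 × 0.0567 = $239.81
State unemployment insurance (employee share): $4229.42 × 0.01 = $42.29
Charitable contribution: $278.90
(Employer's $133.74 toward charitable contribution is not withheld from the employee.)
Total deductions = $119.49 + $1144.20 + $239.81 + $42.29 + $278.90 = $1824.69
Net pay = $4229.42 − $1824.69 = $2404.73

$2404.73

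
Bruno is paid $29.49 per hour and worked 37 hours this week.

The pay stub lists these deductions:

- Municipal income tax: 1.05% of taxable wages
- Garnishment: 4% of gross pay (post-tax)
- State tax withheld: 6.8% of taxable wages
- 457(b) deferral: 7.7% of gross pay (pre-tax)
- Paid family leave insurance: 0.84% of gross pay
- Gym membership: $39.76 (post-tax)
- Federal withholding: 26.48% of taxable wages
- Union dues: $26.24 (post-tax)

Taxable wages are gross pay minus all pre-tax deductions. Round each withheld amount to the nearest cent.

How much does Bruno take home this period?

$542.56

Gross pay: 37 × $29.49 = $1091.13
457(b) deferral: $1091.13 × 0.077 = $84.02
Taxable wages = $1091.13 − $84.02 = $1007.11
State tax withheld: $1007.11 × 0.068 = $68.48
Municipal income tax: $1007.11 × 0.0105 = $10.57
Federal withholding: $1007.11 × 0.2648 = $266.68
Paid family leave insurance: $1091.13 × 0.0084 = $9.17
Gym membership: $39.76
Union dues: $26.24
Garnishment: $1091.13 × 0.04 = $43.65
Total deductions = $84.02 + $68.48 + $10.57 + $266.68 + $9.17 + $39.76 + $26.24 + $43.65 = $548.57
Net pay = $1091.13 − $548.57 = $542.56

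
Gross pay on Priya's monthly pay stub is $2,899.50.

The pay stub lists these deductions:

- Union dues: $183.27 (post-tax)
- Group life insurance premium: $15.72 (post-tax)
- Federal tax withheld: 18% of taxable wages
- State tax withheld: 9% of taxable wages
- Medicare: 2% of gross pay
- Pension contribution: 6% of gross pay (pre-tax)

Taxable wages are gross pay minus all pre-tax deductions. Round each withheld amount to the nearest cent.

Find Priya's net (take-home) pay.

Pension contribution: $2,899.50 × 0.06 = $173.97
Taxable wages = $2,899.50 − $173.97 = $2,725.53
State tax withheld: $2,725.53 × 0.09 = $245.30
Federal tax withheld: $2,725.53 × 0.18 = $490.60
Medicare: $2,899.50 × 0.02 = $57.99
Union dues: $183.27
Group life insurance premium: $15.72
Total deductions = $173.97 + $245.30 + $490.60 + $57.99 + $183.27 + $15.72 = $1,166.85
Net pay = $2,899.50 − $1,166.85 = $1,732.65

$1,732.65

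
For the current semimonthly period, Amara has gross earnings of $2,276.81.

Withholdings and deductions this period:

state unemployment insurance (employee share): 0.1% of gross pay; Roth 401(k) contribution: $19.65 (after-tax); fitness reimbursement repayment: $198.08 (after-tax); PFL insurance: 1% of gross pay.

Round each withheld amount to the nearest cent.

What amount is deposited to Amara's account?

$2,034.03

State unemployment insurance (employee share): $2,276.81 × 0.001 = $2.28
PFL insurance: $2,276.81 × 0.01 = $22.77
Roth 401(k) contribution: $19.65
Fitness reimbursement repayment: $198.08
Total deductions = $2.28 + $22.77 + $19.65 + $198.08 = $242.78
Net pay = $2,276.81 − $242.78 = $2,034.03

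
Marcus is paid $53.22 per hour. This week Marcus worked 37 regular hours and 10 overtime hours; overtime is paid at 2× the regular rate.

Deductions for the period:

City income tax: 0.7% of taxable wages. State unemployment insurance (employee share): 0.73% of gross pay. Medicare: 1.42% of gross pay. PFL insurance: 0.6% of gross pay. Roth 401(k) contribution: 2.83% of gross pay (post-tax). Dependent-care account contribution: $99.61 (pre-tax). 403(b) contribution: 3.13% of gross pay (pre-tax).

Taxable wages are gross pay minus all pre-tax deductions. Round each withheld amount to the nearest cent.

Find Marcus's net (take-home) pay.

Regular pay: 37 × $53.22 = $1969.14
Overtime pay: 10 × $53.22 × 2 = $1064.40
Gross pay = $1969.14 + $1064.40 = $3033.54
403(b) contribution: $3033.54 × 0.0313 = $94.95
Dependent-care account contribution: $99.61
Pre-tax total = $94.95 + $99.61 = $194.56
Taxable wages = $3033.54 − $194.56 = $2838.98
City income tax: $2838.98 × 0.007 = $19.87
State unemployment insurance (employee share): $3033.54 × 0.0073 = $22.14
Medicare: $3033.54 × 0.0142 = $43.08
PFL insurance: $3033.54 × 0.006 = $18.20
Roth 401(k) contribution: $3033.54 × 0.0283 = $85.85
Total deductions = $94.95 + $99.61 + $19.87 + $22.14 + $43.08 + $18.20 + $85.85 = $383.70
Net pay = $3033.54 − $383.70 = $2649.84

$2649.84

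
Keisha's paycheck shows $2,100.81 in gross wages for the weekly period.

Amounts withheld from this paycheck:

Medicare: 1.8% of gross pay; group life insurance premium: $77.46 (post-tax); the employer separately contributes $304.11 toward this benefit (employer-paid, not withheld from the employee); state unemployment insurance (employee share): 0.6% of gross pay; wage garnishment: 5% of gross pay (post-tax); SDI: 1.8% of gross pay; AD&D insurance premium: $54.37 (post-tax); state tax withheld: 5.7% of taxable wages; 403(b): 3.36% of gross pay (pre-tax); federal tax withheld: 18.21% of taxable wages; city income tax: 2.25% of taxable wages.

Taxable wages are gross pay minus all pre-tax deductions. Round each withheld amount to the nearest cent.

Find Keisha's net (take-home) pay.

403(b): $2,100.81 × 0.0336 = $70.59
Taxable wages = $2,100.81 − $70.59 = $2,030.22
Federal tax withheld: $2,030.22 × 0.1821 = $369.70
State tax withheld: $2,030.22 × 0.057 = $115.72
City income tax: $2,030.22 × 0.0225 = $45.68
Medicare: $2,100.81 × 0.018 = $37.81
State unemployment insurance (employee share): $2,100.81 × 0.006 = $12.60
SDI: $2,100.81 × 0.018 = $37.81
AD&D insurance premium: $54.37
Wage garnishment: $2,100.81 × 0.05 = $105.04
Group life insurance premium: $77.46
(Employer's $304.11 toward group life insurance premium is not withheld from the employee.)
Total deductions = $70.59 + $369.70 + $115.72 + $45.68 + $37.81 + $12.60 + $37.81 + $54.37 + $105.04 + $77.46 = $926.78
Net pay = $2,100.81 − $926.78 = $1,174.03

$1,174.03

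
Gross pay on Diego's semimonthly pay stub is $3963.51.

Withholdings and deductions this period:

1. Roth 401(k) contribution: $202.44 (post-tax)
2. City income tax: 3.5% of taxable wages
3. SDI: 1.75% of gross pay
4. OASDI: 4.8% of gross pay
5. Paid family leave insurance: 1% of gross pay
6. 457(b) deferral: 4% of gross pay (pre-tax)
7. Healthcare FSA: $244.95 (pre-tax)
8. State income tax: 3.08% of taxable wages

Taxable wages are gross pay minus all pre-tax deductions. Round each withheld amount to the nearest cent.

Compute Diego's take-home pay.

Healthcare FSA: $244.95
457(b) deferral: $3963.51 × 0.04 = $158.54
Pre-tax total = $244.95 + $158.54 = $403.49
Taxable wages = $3963.51 − $403.49 = $3560.02
State income tax: $3560.02 × 0.0308 = $109.65
City income tax: $3560.02 × 0.035 = $124.60
Paid family leave insurance: $3963.51 × 0.01 = $39.64
OASDI: $3963.51 × 0.048 = $190.25
SDI: $3963.51 × 0.0175 = $69.36
Roth 401(k) contribution: $202.44
Total deductions = $244.95 + $158.54 + $109.65 + $124.60 + $39.64 + $190.25 + $69.36 + $202.44 = $1139.43
Net pay = $3963.51 − $1139.43 = $2824.08

$2824.08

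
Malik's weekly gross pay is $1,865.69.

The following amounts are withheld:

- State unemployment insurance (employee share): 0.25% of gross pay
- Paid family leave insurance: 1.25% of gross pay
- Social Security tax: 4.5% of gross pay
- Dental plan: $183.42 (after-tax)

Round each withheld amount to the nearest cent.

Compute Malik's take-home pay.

$1,570.33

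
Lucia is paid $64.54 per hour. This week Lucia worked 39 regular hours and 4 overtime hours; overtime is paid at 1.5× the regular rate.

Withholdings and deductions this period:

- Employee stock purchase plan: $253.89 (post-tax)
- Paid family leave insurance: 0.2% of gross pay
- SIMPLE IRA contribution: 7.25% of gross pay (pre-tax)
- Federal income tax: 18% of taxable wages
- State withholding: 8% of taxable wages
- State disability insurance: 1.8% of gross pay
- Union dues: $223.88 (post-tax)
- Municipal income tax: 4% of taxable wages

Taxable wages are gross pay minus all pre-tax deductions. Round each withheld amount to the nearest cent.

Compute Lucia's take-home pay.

$1,349.76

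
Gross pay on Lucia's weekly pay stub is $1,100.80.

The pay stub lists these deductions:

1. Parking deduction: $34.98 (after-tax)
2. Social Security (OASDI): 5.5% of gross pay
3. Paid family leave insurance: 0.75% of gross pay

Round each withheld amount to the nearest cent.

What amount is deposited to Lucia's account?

Paid family leave insurance: $1,100.80 × 0.0075 = $8.26
Social Security (OASDI): $1,100.80 × 0.055 = $60.54
Parking deduction: $34.98
Total deductions = $8.26 + $60.54 + $34.98 = $103.78
Net pay = $1,100.80 − $103.78 = $997.02

$997.02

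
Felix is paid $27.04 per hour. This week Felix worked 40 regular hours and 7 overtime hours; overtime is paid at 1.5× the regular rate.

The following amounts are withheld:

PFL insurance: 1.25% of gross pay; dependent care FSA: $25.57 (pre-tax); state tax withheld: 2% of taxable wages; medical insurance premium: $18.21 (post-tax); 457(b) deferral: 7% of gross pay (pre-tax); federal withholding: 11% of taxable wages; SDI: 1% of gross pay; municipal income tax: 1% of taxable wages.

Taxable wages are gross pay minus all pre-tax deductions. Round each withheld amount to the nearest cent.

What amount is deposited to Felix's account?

$1,021.21

Regular pay: 40 × $27.04 = $1,081.60
Overtime pay: 7 × $27.04 × 1.5 = $283.92
Gross pay = $1,081.60 + $283.92 = $1,365.52
Dependent care FSA: $25.57
457(b) deferral: $1,365.52 × 0.07 = $95.59
Pre-tax total = $25.57 + $95.59 = $121.16
Taxable wages = $1,365.52 − $121.16 = $1,244.36
State tax withheld: $1,244.36 × 0.02 = $24.89
Federal withholding: $1,244.36 × 0.11 = $136.88
Municipal income tax: $1,244.36 × 0.01 = $12.44
SDI: $1,365.52 × 0.01 = $13.66
PFL insurance: $1,365.52 × 0.0125 = $17.07
Medical insurance premium: $18.21
Total deductions = $25.57 + $95.59 + $24.89 + $136.88 + $12.44 + $13.66 + $17.07 + $18.21 = $344.31
Net pay = $1,365.52 − $344.31 = $1,021.21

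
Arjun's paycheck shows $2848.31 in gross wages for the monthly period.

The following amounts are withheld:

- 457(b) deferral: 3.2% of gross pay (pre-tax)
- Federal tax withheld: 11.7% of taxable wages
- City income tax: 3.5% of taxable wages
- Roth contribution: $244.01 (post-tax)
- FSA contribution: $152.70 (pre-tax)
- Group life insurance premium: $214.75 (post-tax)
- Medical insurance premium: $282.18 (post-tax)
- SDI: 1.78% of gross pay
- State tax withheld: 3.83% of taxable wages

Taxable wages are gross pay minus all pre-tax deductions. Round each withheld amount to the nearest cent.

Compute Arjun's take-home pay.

FSA contribution: $152.70
457(b) deferral: $2848.31 × 0.032 = $91.15
Pre-tax total = $152.70 + $91.15 = $243.85
Taxable wages = $2848.31 − $243.85 = $2604.46
City income tax: $2604.46 × 0.035 = $91.16
Federal tax withheld: $2604.46 × 0.117 = $304.72
State tax withheld: $2604.46 × 0.0383 = $99.75
SDI: $2848.31 × 0.0178 = $50.70
Roth contribution: $244.01
Medical insurance premium: $282.18
Group life insurance premium: $214.75
Total deductions = $152.70 + $91.15 + $91.16 + $304.72 + $99.75 + $50.70 + $244.01 + $282.18 + $214.75 = $1531.12
Net pay = $2848.31 − $1531.12 = $1317.19

$1317.19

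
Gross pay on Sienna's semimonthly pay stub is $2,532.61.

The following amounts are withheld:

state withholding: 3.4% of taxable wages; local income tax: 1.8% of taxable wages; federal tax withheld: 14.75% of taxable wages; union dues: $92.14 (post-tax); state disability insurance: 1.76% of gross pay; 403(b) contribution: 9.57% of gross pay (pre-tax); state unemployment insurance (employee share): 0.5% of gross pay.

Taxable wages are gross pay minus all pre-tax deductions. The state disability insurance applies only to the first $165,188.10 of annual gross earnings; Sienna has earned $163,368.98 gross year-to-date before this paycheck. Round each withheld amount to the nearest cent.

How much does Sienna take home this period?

$1,696.52

403(b) contribution: $2,532.61 × 0.0957 = $242.37
Taxable wages = $2,532.61 − $242.37 = $2,290.24
Federal tax withheld: $2,290.24 × 0.1475 = $337.81
Local income tax: $2,290.24 × 0.018 = $41.22
State withholding: $2,290.24 × 0.034 = $77.87
State disability insurance: only $165,188.10 − $163,368.98 = $1,819.12 of this check is subject → $1,819.12 × 0.0176 = $32.02
State unemployment insurance (employee share): $2,532.61 × 0.005 = $12.66
Union dues: $92.14
Total deductions = $242.37 + $337.81 + $41.22 + $77.87 + $32.02 + $12.66 + $92.14 = $836.09
Net pay = $2,532.61 − $836.09 = $1,696.52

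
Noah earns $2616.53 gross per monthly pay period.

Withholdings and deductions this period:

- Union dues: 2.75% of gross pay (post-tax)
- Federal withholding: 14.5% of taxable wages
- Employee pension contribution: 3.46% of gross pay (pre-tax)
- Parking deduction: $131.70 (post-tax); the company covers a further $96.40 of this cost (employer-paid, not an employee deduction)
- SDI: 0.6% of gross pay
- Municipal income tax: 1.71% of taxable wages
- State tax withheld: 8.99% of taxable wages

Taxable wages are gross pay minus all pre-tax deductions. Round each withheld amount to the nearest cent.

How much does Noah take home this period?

$1670.10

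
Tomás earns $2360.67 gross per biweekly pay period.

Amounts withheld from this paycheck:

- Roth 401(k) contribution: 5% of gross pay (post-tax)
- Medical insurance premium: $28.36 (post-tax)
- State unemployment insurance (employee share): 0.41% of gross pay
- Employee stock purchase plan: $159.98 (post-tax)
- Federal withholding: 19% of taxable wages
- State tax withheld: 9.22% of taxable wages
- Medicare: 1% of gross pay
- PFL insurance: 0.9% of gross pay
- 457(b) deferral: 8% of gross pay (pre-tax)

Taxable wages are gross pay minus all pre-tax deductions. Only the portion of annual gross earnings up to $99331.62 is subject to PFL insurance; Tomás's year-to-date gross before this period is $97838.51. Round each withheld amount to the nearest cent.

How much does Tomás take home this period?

457(b) deferral: $2360.67 × 0.08 = $188.85
Taxable wages = $2360.67 − $188.85 = $2171.82
Federal withholding: $2171.82 × 0.19 = $412.65
State tax withheld: $2171.82 × 0.0922 = $200.24
Medicare: $2360.67 × 0.01 = $23.61
PFL insurance: only $99331.62 − $97838.51 = $1493.11 of this check is subject → $1493.11 × 0.009 = $13.44
State unemployment insurance (employee share): $2360.67 × 0.0041 = $9.68
Employee stock purchase plan: $159.98
Medical insurance premium: $28.36
Roth 401(k) contribution: $2360.67 × 0.05 = $118.03
Total deductions = $188.85 + $412.65 + $200.24 + $23.61 + $13.44 + $9.68 + $159.98 + $28.36 + $118.03 = $1154.84
Net pay = $2360.67 − $1154.84 = $1205.83

$1205.83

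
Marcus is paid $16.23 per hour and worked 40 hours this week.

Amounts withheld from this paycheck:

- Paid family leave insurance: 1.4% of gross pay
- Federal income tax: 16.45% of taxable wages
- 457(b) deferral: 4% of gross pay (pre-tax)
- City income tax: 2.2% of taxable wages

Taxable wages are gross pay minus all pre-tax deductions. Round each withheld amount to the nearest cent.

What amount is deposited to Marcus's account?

$497.91

Gross pay: 40 × $16.23 = $649.20
457(b) deferral: $649.20 × 0.04 = $25.97
Taxable wages = $649.20 − $25.97 = $623.23
Federal income tax: $623.23 × 0.1645 = $102.52
City income tax: $623.23 × 0.022 = $13.71
Paid family leave insurance: $649.20 × 0.014 = $9.09
Total deductions = $25.97 + $102.52 + $13.71 + $9.09 = $151.29
Net pay = $649.20 − $151.29 = $497.91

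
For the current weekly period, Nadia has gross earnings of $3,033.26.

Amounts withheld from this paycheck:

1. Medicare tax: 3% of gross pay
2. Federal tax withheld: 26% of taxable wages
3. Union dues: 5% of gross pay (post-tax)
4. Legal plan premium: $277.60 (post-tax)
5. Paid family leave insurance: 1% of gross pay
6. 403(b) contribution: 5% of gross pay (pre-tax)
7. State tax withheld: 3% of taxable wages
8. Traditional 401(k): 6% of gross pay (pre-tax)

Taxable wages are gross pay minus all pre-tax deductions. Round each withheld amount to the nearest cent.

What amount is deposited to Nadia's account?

$1,366.12

403(b) contribution: $3,033.26 × 0.05 = $151.66
Traditional 401(k): $3,033.26 × 0.06 = $182.00
Pre-tax total = $151.66 + $182.00 = $333.66
Taxable wages = $3,033.26 − $333.66 = $2,699.60
State tax withheld: $2,699.60 × 0.03 = $80.99
Federal tax withheld: $2,699.60 × 0.26 = $701.90
Medicare tax: $3,033.26 × 0.03 = $91.00
Paid family leave insurance: $3,033.26 × 0.01 = $30.33
Union dues: $3,033.26 × 0.05 = $151.66
Legal plan premium: $277.60
Total deductions = $151.66 + $182.00 + $80.99 + $701.90 + $91.00 + $30.33 + $151.66 + $277.60 = $1,667.14
Net pay = $3,033.26 − $1,667.14 = $1,366.12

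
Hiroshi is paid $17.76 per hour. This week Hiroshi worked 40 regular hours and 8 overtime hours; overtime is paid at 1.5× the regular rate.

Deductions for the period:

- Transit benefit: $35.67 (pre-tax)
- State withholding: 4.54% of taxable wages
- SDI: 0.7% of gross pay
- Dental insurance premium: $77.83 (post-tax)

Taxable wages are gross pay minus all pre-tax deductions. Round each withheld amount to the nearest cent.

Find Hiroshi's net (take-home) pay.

$763.25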